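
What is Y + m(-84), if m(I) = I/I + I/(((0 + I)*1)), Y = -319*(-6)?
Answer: 1916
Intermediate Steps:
Y = 1914
m(I) = 2 (m(I) = 1 + I/((I*1)) = 1 + I/I = 1 + 1 = 2)
Y + m(-84) = 1914 + 2 = 1916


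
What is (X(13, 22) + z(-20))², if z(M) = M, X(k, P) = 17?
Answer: 9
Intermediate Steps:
(X(13, 22) + z(-20))² = (17 - 20)² = (-3)² = 9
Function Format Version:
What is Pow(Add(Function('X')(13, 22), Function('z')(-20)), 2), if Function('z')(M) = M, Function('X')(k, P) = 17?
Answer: 9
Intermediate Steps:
Pow(Add(Function('X')(13, 22), Function('z')(-20)), 2) = Pow(Add(17, -20), 2) = Pow(-3, 2) = 9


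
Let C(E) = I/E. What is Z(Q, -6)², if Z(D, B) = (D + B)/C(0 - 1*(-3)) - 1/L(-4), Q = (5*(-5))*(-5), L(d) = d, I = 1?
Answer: 2042041/16 ≈ 1.2763e+5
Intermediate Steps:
Q = 125 (Q = -25*(-5) = 125)
C(E) = 1/E
Z(D, B) = ¼ + 3*B + 3*D (Z(D, B) = (D + B)/(1/(0 - 1*(-3))) - 1/(-4) = (B + D)/(1/(0 + 3)) - 1*(-¼) = (B + D)/(1/3) + ¼ = (B + D)/(⅓) + ¼ = (B + D)*3 + ¼ = (3*B + 3*D) + ¼ = ¼ + 3*B + 3*D)
Z(Q, -6)² = (¼ + 3*(-6) + 3*125)² = (¼ - 18 + 375)² = (1429/4)² = 2042041/16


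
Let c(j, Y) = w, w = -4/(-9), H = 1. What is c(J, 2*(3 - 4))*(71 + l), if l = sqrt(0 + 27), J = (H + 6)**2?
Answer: 284/9 + 4*sqrt(3)/3 ≈ 33.865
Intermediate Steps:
J = 49 (J = (1 + 6)**2 = 7**2 = 49)
w = 4/9 (w = -4*(-1/9) = 4/9 ≈ 0.44444)
l = 3*sqrt(3) (l = sqrt(27) = 3*sqrt(3) ≈ 5.1962)
c(j, Y) = 4/9
c(J, 2*(3 - 4))*(71 + l) = 4*(71 + 3*sqrt(3))/9 = 284/9 + 4*sqrt(3)/3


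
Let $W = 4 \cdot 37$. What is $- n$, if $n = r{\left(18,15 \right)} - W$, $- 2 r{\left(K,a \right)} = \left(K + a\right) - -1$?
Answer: $165$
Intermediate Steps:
$r{\left(K,a \right)} = - \frac{1}{2} - \frac{K}{2} - \frac{a}{2}$ ($r{\left(K,a \right)} = - \frac{\left(K + a\right) - -1}{2} = - \frac{\left(K + a\right) + \left(-1 + 2\right)}{2} = - \frac{\left(K + a\right) + 1}{2} = - \frac{1 + K + a}{2} = - \frac{1}{2} - \frac{K}{2} - \frac{a}{2}$)
$W = 148$
$n = -165$ ($n = \left(- \frac{1}{2} - 9 - \frac{15}{2}\right) - 148 = -17 - 148 = -165$)
$- n = \left(-1\right) \left(-165\right) = 165$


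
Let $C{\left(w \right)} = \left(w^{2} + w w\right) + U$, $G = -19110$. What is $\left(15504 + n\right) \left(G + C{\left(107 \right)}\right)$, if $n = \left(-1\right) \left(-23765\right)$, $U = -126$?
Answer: $143803078$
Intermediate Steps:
$n = 23765$
$C{\left(w \right)} = -126 + 2 w^{2}$ ($C{\left(w \right)} = \left(w^{2} + w w\right) - 126 = \left(w^{2} + w^{2}\right) - 126 = 2 w^{2} - 126 = -126 + 2 w^{2}$)
$\left(15504 + n\right) \left(G + C{\left(107 \right)}\right) = \left(15504 + 23765\right) \left(-19110 - \left(126 - 2 \cdot 107^{2}\right)\right) = 39269 \left(-19110 + \left(-126 + 2 \cdot 11449\right)\right) = 39269 \left(-19110 + \left(-126 + 22898\right)\right) = 39269 \left(-19110 + 22772\right) = 39269 \cdot 3662 = 143803078$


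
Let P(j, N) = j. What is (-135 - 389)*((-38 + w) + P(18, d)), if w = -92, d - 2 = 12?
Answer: 58688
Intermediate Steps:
d = 14 (d = 2 + 12 = 14)
(-135 - 389)*((-38 + w) + P(18, d)) = (-135 - 389)*((-38 - 92) + 18) = -524*(-130 + 18) = -524*(-112) = 58688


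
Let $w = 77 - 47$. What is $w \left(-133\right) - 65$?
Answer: $-4055$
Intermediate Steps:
$w = 30$ ($w = 77 - 47 = 30$)
$w \left(-133\right) - 65 = 30 \left(-133\right) - 65 = -3990 - 65 = -4055$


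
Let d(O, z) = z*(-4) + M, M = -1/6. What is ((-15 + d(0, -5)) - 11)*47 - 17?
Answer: -1841/6 ≈ -306.83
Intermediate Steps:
M = -⅙ (M = -1*⅙ = -⅙ ≈ -0.16667)
d(O, z) = -⅙ - 4*z (d(O, z) = z*(-4) - ⅙ = -4*z - ⅙ = -⅙ - 4*z)
((-15 + d(0, -5)) - 11)*47 - 17 = ((-15 + (-⅙ - 4*(-5))) - 11)*47 - 17 = ((-15 + (-⅙ + 20)) - 11)*47 - 17 = ((-15 + 119/6) - 11)*47 - 17 = (29/6 - 11)*47 - 17 = -37/6*47 - 17 = -1739/6 - 17 = -1841/6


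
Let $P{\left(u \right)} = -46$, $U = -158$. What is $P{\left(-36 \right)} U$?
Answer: $7268$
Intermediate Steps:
$P{\left(-36 \right)} U = \left(-46\right) \left(-158\right) = 7268$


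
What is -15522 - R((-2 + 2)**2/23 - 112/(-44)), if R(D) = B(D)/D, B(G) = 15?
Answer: -434781/28 ≈ -15528.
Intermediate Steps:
R(D) = 15/D
-15522 - R((-2 + 2)**2/23 - 112/(-44)) = -15522 - 15/((-2 + 2)**2/23 - 112/(-44)) = -15522 - 15/(0**2*(1/23) - 112*(-1/44)) = -15522 - 15/(0*(1/23) + 28/11) = -15522 - 15/(0 + 28/11) = -15522 - 15/28/11 = -15522 - 15*11/28 = -15522 - 1*165/28 = -15522 - 165/28 = -434781/28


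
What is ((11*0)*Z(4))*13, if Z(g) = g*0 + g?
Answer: 0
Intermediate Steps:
Z(g) = g (Z(g) = 0 + g = g)
((11*0)*Z(4))*13 = ((11*0)*4)*13 = (0*4)*13 = 0*13 = 0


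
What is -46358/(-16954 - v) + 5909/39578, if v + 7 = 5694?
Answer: 1968542593/896085498 ≈ 2.1968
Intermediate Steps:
v = 5687 (v = -7 + 5694 = 5687)
-46358/(-16954 - v) + 5909/39578 = -46358/(-16954 - 1*5687) + 5909/39578 = -46358/(-16954 - 5687) + 5909*(1/39578) = -46358/(-22641) + 5909/39578 = -46358*(-1/22641) + 5909/39578 = 46358/22641 + 5909/39578 = 1968542593/896085498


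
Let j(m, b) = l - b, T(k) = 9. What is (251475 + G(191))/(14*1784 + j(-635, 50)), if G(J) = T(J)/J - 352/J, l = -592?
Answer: 24015691/2323897 ≈ 10.334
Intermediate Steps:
j(m, b) = -592 - b
G(J) = -343/J (G(J) = 9/J - 352/J = -343/J)
(251475 + G(191))/(14*1784 + j(-635, 50)) = (251475 - 343/191)/(14*1784 + (-592 - 1*50)) = (251475 - 343*1/191)/(24976 + (-592 - 50)) = (251475 - 343/191)/(24976 - 642) = (48031382/191)/24334 = (48031382/191)*(1/24334) = 24015691/2323897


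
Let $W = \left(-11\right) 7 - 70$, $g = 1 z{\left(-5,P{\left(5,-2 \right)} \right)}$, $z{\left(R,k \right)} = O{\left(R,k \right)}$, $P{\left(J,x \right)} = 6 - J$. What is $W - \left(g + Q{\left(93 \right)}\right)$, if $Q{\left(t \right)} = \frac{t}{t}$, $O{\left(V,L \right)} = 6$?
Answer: $-154$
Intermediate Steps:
$z{\left(R,k \right)} = 6$
$Q{\left(t \right)} = 1$
$g = 6$ ($g = 1 \cdot 6 = 6$)
$W = -147$ ($W = -77 - 70 = -147$)
$W - \left(g + Q{\left(93 \right)}\right) = -147 - \left(6 + 1\right) = -147 - 7 = -154$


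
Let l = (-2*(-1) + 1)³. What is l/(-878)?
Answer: -27/878 ≈ -0.030752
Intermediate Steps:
l = 27 (l = (2 + 1)³ = 3³ = 27)
l/(-878) = 27/(-878) = 27*(-1/878) = -27/878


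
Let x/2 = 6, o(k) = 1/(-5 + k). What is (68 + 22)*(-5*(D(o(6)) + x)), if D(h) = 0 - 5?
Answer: -3150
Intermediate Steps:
D(h) = -5
x = 12 (x = 2*6 = 12)
(68 + 22)*(-5*(D(o(6)) + x)) = (68 + 22)*(-5*(-5 + 12)) = 90*(-5*7) = 90*(-35) = -3150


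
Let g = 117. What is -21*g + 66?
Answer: -2391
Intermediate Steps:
-21*g + 66 = -21*117 + 66 = -2457 + 66 = -2391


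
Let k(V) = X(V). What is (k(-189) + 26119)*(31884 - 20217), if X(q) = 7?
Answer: 304812042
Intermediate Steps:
k(V) = 7
(k(-189) + 26119)*(31884 - 20217) = (7 + 26119)*(31884 - 20217) = 26126*11667 = 304812042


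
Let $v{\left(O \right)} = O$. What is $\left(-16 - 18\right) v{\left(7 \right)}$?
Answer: $-238$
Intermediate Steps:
$\left(-16 - 18\right) v{\left(7 \right)} = \left(-16 - 18\right) 7 = \left(-34\right) 7 = -238$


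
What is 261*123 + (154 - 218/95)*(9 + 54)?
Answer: 3957741/95 ≈ 41660.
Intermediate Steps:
261*123 + (154 - 218/95)*(9 + 54) = 32103 + (154 - 218*1/95)*63 = 32103 + (154 - 218/95)*63 = 32103 + (14412/95)*63 = 32103 + 907956/95 = 3957741/95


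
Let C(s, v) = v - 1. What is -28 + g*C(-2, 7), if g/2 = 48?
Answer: 548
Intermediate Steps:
C(s, v) = -1 + v
g = 96 (g = 2*48 = 96)
-28 + g*C(-2, 7) = -28 + 96*(-1 + 7) = -28 + 96*6 = -28 + 576 = 548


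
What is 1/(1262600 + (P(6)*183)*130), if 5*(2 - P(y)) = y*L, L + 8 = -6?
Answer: 1/1709852 ≈ 5.8485e-7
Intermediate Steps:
L = -14 (L = -8 - 6 = -14)
P(y) = 2 + 14*y/5 (P(y) = 2 - y*(-14)/5 = 2 - (-14)*y/5 = 2 + 14*y/5)
1/(1262600 + (P(6)*183)*130) = 1/(1262600 + ((2 + (14/5)*6)*183)*130) = 1/(1262600 + ((2 + 84/5)*183)*130) = 1/(1262600 + ((94/5)*183)*130) = 1/(1262600 + (17202/5)*130) = 1/(1262600 + 447252) = 1/1709852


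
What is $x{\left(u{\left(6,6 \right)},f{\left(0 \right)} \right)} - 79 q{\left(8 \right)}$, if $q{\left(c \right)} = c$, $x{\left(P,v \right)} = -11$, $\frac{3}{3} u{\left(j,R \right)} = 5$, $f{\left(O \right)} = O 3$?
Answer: $-643$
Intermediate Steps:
$f{\left(O \right)} = 3 O$
$u{\left(j,R \right)} = 5$
$x{\left(u{\left(6,6 \right)},f{\left(0 \right)} \right)} - 79 q{\left(8 \right)} = -11 - 632 = -643$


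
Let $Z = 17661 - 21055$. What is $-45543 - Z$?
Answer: $-42149$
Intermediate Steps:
$Z = -3394$
$-45543 - Z = -45543 - -3394 = -45543 + 3394 = -42149$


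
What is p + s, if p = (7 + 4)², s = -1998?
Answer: -1877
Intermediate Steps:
p = 121 (p = 11² = 121)
p + s = 121 - 1998 = -1877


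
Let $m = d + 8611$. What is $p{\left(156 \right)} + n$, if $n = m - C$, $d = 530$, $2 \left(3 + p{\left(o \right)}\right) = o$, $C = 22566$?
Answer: $-13350$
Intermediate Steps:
$p{\left(o \right)} = -3 + \frac{o}{2}$
$m = 9141$ ($m = 530 + 8611 = 9141$)
$n = -13425$ ($n = 9141 - 22566 = -13425$)
$p{\left(156 \right)} + n = \left(-3 + \frac{1}{2} \cdot 156\right) - 13425 = \left(-3 + 78\right) - 13425 = 75 - 13425 = -13350$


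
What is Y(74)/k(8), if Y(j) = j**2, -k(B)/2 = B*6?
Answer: -1369/24 ≈ -57.042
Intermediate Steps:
k(B) = -12*B (k(B) = -2*B*6 = -12*B)
Y(74)/k(8) = 74**2/((-12*8)) = 5476/(-96) = 5476*(-1/96) = -1369/24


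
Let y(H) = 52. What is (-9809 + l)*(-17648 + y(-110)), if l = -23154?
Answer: 580016948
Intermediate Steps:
(-9809 + l)*(-17648 + y(-110)) = (-9809 - 23154)*(-17648 + 52) = -32963*(-17596) = 580016948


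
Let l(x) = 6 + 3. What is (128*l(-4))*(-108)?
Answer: -124416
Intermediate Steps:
l(x) = 9
(128*l(-4))*(-108) = (128*9)*(-108) = 1152*(-108) = -124416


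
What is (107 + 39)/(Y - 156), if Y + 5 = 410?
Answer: 146/249 ≈ 0.58635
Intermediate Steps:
Y = 405 (Y = -5 + 410 = 405)
(107 + 39)/(Y - 156) = (107 + 39)/(405 - 156) = 146/249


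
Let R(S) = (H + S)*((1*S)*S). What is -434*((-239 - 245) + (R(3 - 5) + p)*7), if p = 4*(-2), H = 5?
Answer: 197904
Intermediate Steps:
p = -8
R(S) = S²*(5 + S) (R(S) = (5 + S)*((1*S)*S) = (5 + S)*(S*S) = (5 + S)*S² = S²*(5 + S))
-434*((-239 - 245) + (R(3 - 5) + p)*7) = -434*((-239 - 245) + ((3 - 5)²*(5 + (3 - 5)) - 8)*7) = -434*(-484 + ((-2)²*(5 - 2) - 8)*7) = -434*(-484 + (4*3 - 8)*7) = -434*(-484 + (12 - 8)*7) = -434*(-484 + 4*7) = -434*(-484 + 28) = -434*(-456) = 197904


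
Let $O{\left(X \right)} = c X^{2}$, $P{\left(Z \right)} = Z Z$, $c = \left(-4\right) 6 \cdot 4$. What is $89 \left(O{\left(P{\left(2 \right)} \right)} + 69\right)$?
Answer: $-130563$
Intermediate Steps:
$c = -96$ ($c = \left(-24\right) 4 = -96$)
$P{\left(Z \right)} = Z^{2}$
$O{\left(X \right)} = - 96 X^{2}$
$89 \left(O{\left(P{\left(2 \right)} \right)} + 69\right) = 89 \left(- 96 \left(2^{2}\right)^{2} + 69\right) = 89 \left(- 96 \cdot 4^{2} + 69\right) = 89 \left(\left(-96\right) 16 + 69\right) = 89 \left(-1536 + 69\right) = 89 \left(-1467\right) = -130563$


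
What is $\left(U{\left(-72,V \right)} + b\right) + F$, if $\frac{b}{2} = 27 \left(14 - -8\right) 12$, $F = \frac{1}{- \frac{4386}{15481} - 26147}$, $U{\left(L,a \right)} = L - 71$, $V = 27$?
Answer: $\frac{5712746115028}{404786093} \approx 14113.0$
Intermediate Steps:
$U{\left(L,a \right)} = -71 + L$ ($U{\left(L,a \right)} = L - 71 = -71 + L$)
$F = - \frac{15481}{404786093}$ ($F = \frac{1}{\left(-4386\right) \frac{1}{15481} - 26147} = \frac{1}{- \frac{4386}{15481} - 26147} = \frac{1}{- \frac{404786093}{15481}} = - \frac{15481}{404786093} \approx -3.8245 \cdot 10^{-5}$)
$b = 14256$ ($b = 2 \cdot 27 \left(14 - -8\right) 12 = 2 \cdot 27 \left(14 + 8\right) 12 = 2 \cdot 27 \cdot 22 \cdot 12 = 2 \cdot 594 \cdot 12 = 2 \cdot 7128 = 14256$)
$\left(U{\left(-72,V \right)} + b\right) + F = \left(\left(-71 - 72\right) + 14256\right) - \frac{15481}{404786093} = \left(-143 + 14256\right) - \frac{15481}{404786093} = 14113 - \frac{15481}{404786093} = \frac{5712746115028}{404786093}$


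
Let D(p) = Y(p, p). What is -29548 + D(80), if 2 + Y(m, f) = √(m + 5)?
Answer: -29550 + √85 ≈ -29541.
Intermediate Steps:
Y(m, f) = -2 + √(5 + m) (Y(m, f) = -2 + √(m + 5) = -2 + √(5 + m))
D(p) = -2 + √(5 + p)
-29548 + D(80) = -29548 + (-2 + √(5 + 80)) = -29548 + (-2 + √85) = -29550 + √85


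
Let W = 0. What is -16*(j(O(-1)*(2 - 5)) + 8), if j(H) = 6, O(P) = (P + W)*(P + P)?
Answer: -224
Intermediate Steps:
O(P) = 2*P**2 (O(P) = (P + 0)*(P + P) = P*(2*P) = 2*P**2)
-16*(j(O(-1)*(2 - 5)) + 8) = -16*(6 + 8) = -16*14 = -224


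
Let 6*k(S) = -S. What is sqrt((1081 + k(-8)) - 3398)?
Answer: I*sqrt(20841)/3 ≈ 48.121*I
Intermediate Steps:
k(S) = -S/6 (k(S) = (-S)/6 = -S/6)
sqrt((1081 + k(-8)) - 3398) = sqrt((1081 - 1/6*(-8)) - 3398) = sqrt((1081 + 4/3) - 3398) = sqrt(3247/3 - 3398) = sqrt(-6947/3) = I*sqrt(20841)/3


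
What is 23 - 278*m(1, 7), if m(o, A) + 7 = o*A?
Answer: 23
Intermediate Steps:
m(o, A) = -7 + A*o (m(o, A) = -7 + o*A = -7 + A*o)
23 - 278*m(1, 7) = 23 - 278*(-7 + 7*1) = 23 - 278*(-7 + 7) = 23 - 278*0 = 23 + 0 = 23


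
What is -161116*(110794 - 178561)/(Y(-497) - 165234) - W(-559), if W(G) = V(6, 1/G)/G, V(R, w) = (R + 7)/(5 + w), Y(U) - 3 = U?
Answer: -3813232759913/57880504 ≈ -65881.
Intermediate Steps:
Y(U) = 3 + U
V(R, w) = (7 + R)/(5 + w)
W(G) = 13/(G*(5 + 1/G)) (W(G) = ((7 + 6)/(5 + 1/G))/G = (13/(5 + 1/G))/G = 13/(G*(5 + 1/G)))
-161116*(110794 - 178561)/(Y(-497) - 165234) - W(-559) = -161116*(110794 - 178561)/((3 - 497) - 165234) - 13/(1 + 5*(-559)) = -161116*(-67767/(-494 - 165234)) - 13/(1 - 2795) = -161116/((-165728*(-1/67767))) - 13/(-2794) = -161116/165728/67767 - 13*(-1)/2794 = -161116*67767/165728 - 1*(-13/2794) = -2729586993/41432 + 13/2794 = -3813232759913/57880504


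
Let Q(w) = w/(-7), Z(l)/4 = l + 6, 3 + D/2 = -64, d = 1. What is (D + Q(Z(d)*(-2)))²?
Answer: 15876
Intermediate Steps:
D = -134 (D = -6 + 2*(-64) = -6 - 128 = -134)
Z(l) = 24 + 4*l (Z(l) = 4*(l + 6) = 4*(6 + l) = 24 + 4*l)
Q(w) = -w/7 (Q(w) = w*(-⅐) = -w/7)
(D + Q(Z(d)*(-2)))² = (-134 - (24 + 4*1)*(-2)/7)² = (-134 - (24 + 4)*(-2)/7)² = (-134 - 4*(-2))² = (-134 - ⅐*(-56))² = (-134 + 8)² = (-126)² = 15876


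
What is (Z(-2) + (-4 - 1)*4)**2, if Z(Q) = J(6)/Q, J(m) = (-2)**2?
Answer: 484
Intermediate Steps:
J(m) = 4
Z(Q) = 4/Q
(Z(-2) + (-4 - 1)*4)**2 = (4/(-2) + (-4 - 1)*4)**2 = (4*(-1/2) - 5*4)**2 = (-2 - 20)**2 = (-22)**2 = 484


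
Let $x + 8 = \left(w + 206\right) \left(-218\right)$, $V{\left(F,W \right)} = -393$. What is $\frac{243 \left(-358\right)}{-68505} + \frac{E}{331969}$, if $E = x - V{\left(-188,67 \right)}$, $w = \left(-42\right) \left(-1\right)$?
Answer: $\frac{8400677097}{7580512115} \approx 1.1082$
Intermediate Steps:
$w = 42$
$x = -54072$ ($x = -8 + \left(42 + 206\right) \left(-218\right) = -8 + 248 \left(-218\right) = -8 - 54064 = -54072$)
$E = -53679$ ($E = -54072 - -393 = -54072 + 393 = -53679$)
$\frac{243 \left(-358\right)}{-68505} + \frac{E}{331969} = \frac{243 \left(-358\right)}{-68505} - \frac{53679}{331969} = \left(-86994\right) \left(- \frac{1}{68505}\right) - \frac{53679}{331969} = \frac{28998}{22835} - \frac{53679}{331969} = \frac{8400677097}{7580512115}$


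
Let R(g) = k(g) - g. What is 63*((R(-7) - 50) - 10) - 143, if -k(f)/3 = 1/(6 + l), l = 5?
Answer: -38491/11 ≈ -3499.2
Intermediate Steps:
k(f) = -3/11 (k(f) = -3/(6 + 5) = -3/11)
R(g) = -3/11 - g
63*((R(-7) - 50) - 10) - 143 = 63*(((-3/11 - 1*(-7)) - 50) - 10) - 143 = 63*(((-3/11 + 7) - 50) - 10) - 143 = 63*((74/11 - 50) - 10) - 143 = 63*(-476/11 - 10) - 143 = 63*(-586/11) - 143 = -36918/11 - 143 = -38491/11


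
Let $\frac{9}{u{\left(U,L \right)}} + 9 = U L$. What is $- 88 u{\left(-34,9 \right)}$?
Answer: $\frac{88}{35} \approx 2.5143$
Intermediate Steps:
$u{\left(U,L \right)} = \frac{9}{-9 + L U}$ ($u{\left(U,L \right)} = \frac{9}{-9 + U L} = \frac{9}{-9 + L U}$)
$- 88 u{\left(-34,9 \right)} = - 88 \frac{9}{-9 + 9 \left(-34\right)} = - 88 \frac{9}{-9 - 306} = - 88 \frac{9}{-315} = - 88 \cdot 9 \left(- \frac{1}{315}\right) = \left(-88\right) \left(- \frac{1}{35}\right) = \frac{88}{35}$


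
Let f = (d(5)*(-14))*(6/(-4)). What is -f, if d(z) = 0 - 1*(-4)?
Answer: -84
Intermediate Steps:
d(z) = 4 (d(z) = 0 + 4 = 4)
f = 84 (f = (4*(-14))*(6/(-4)) = -336*(-1)/4 = -56*(-3/2) = 84)
-f = -1*84 = -84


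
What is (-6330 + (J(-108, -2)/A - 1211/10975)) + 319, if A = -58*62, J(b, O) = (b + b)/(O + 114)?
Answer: -3321290849659/552525400 ≈ -6011.1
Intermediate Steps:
J(b, O) = 2*b/(114 + O) (J(b, O) = (2*b)/(114 + O) = 2*b/(114 + O))
A = -3596
(-6330 + (J(-108, -2)/A - 1211/10975)) + 319 = (-6330 + ((2*(-108)/(114 - 2))/(-3596) - 1211/10975)) + 319 = (-6330 + ((2*(-108)/112)*(-1/3596) - 1211*1/10975)) + 319 = (-6330 + ((2*(-108)*(1/112))*(-1/3596) - 1211/10975)) + 319 = (-6330 + (-27/14*(-1/3596) - 1211/10975)) + 319 = (-6330 + (27/50344 - 1211/10975)) + 319 = (-6330 - 60670259/552525400) + 319 = -3497546452259/552525400 + 319 = -3321290849659/552525400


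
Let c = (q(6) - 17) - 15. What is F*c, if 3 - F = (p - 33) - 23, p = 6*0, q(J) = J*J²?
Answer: 10856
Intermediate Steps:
q(J) = J³
p = 0
c = 184 (c = (6³ - 17) - 15 = (216 - 17) - 15 = 199 - 15 = 184)
F = 59 (F = 3 - ((0 - 33) - 23) = 3 - (-33 - 23) = 3 - 1*(-56) = 3 + 56 = 59)
F*c = 59*184 = 10856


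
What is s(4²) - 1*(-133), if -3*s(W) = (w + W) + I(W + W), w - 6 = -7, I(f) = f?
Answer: 352/3 ≈ 117.33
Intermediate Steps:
w = -1 (w = 6 - 7 = -1)
s(W) = ⅓ - W (s(W) = -((-1 + W) + (W + W))/3 = -((-1 + W) + 2*W)/3 = -(-1 + 3*W)/3 = ⅓ - W)
s(4²) - 1*(-133) = (⅓ - 1*4²) - 1*(-133) = (⅓ - 1*16) + 133 = (⅓ - 16) + 133 = -47/3 + 133 = 352/3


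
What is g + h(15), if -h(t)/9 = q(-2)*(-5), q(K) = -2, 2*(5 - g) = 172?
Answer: -171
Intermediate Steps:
g = -81 (g = 5 - 1/2*172 = 5 - 86 = -81)
h(t) = -90 (h(t) = -(-18)*(-5) = -9*10 = -90)
g + h(15) = -81 - 90 = -171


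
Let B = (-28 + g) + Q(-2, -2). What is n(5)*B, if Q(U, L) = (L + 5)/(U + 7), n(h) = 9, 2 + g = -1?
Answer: -1368/5 ≈ -273.60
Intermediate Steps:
g = -3 (g = -2 - 1 = -3)
Q(U, L) = (5 + L)/(7 + U)
B = -152/5 (B = (-28 - 3) + (5 - 2)/(7 - 2) = -31 + 3/5 = -152/5 ≈ -30.400)
n(5)*B = 9*(-152/5) = -1368/5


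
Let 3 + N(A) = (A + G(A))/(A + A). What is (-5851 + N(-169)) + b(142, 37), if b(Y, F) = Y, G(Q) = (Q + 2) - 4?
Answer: -965158/169 ≈ -5711.0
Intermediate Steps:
G(Q) = -2 + Q (G(Q) = (2 + Q) - 4 = -2 + Q)
N(A) = -3 + (-2 + 2*A)/(2*A) (N(A) = -3 + (A + (-2 + A))/(A + A) = -3 + (-2 + 2*A)/((2*A)) = -3 + (-2 + 2*A)*(1/(2*A)) = -3 + (-2 + 2*A)/(2*A))
(-5851 + N(-169)) + b(142, 37) = (-5851 + (-2 - 1/(-169))) + 142 = (-5851 + (-2 - 1*(-1/169))) + 142 = (-5851 + (-2 + 1/169)) + 142 = (-5851 - 337/169) + 142 = -989156/169 + 142 = -965158/169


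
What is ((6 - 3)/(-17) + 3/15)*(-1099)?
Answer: -2198/85 ≈ -25.859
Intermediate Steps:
((6 - 3)/(-17) + 3/15)*(-1099) = (3*(-1/17) + 3*(1/15))*(-1099) = (-3/17 + ⅕)*(-1099) = (2/85)*(-1099) = -2198/85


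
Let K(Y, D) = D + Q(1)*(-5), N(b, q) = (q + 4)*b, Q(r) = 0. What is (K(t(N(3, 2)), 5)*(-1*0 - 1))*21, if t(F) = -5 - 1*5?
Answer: -105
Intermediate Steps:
N(b, q) = b*(4 + q) (N(b, q) = (4 + q)*b = b*(4 + q))
t(F) = -10 (t(F) = -5 - 5 = -10)
K(Y, D) = D (K(Y, D) = D + 0*(-5) = D + 0 = D)
(K(t(N(3, 2)), 5)*(-1*0 - 1))*21 = (5*(-1*0 - 1))*21 = (5*(0 - 1))*21 = (5*(-1))*21 = -5*21 = -105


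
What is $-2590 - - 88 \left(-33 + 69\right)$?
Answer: $578$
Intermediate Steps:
$-2590 - - 88 \left(-33 + 69\right) = -2590 - \left(-88\right) 36 = -2590 - -3168 = -2590 + 3168 = 578$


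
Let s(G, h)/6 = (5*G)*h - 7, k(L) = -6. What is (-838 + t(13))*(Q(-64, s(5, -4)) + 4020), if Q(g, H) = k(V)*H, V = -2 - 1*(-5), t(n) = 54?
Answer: -6171648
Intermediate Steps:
V = 3 (V = -2 + 5 = 3)
s(G, h) = -42 + 30*G*h (s(G, h) = 6*((5*G)*h - 7) = 6*(5*G*h - 7) = 6*(-7 + 5*G*h) = -42 + 30*G*h)
Q(g, H) = -6*H
(-838 + t(13))*(Q(-64, s(5, -4)) + 4020) = (-838 + 54)*(-6*(-42 + 30*5*(-4)) + 4020) = -784*(-6*(-42 - 600) + 4020) = -784*(-6*(-642) + 4020) = -784*(3852 + 4020) = -784*7872 = -6171648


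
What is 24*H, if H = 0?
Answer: 0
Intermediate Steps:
24*H = 24*0 = 0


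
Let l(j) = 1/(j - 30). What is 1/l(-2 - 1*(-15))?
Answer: -17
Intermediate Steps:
l(j) = 1/(-30 + j)
1/l(-2 - 1*(-15)) = 1/(1/(-30 + (-2 - 1*(-15)))) = 1/(1/(-30 + (-2 + 15))) = 1/(1/(-30 + 13)) = 1/(1/(-17)) = 1/(-1/17) = -17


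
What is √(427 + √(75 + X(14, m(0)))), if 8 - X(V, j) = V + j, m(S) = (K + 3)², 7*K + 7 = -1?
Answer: √(20923 + 14*√803)/7 ≈ 20.859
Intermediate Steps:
K = -8/7 (K = -1 + (⅐)*(-1) = -1 - ⅐ = -8/7 ≈ -1.1429)
m(S) = 169/49 (m(S) = (-8/7 + 3)² = (13/7)² = 169/49)
X(V, j) = 8 - V - j (X(V, j) = 8 - (V + j) = 8 + (-V - j) = 8 - V - j)
√(427 + √(75 + X(14, m(0)))) = √(427 + √(75 + (8 - 1*14 - 1*169/49))) = √(427 + √(75 + (8 - 14 - 169/49))) = √(427 + √(75 - 463/49)) = √(427 + √(3212/49)) = √(427 + 2*√803/7)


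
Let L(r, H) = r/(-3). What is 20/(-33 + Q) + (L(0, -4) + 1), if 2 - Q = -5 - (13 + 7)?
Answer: -7/3 ≈ -2.3333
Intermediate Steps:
L(r, H) = -r/3 (L(r, H) = r*(-1/3) = -r/3)
Q = 27 (Q = 2 - (-5 - (13 + 7)) = 2 - (-5 - 1*20) = 2 - (-5 - 20) = 2 - 1*(-25) = 2 + 25 = 27)
20/(-33 + Q) + (L(0, -4) + 1) = 20/(-33 + 27) + (-1/3*0 + 1) = 20/(-6) + (0 + 1) = -1/6*20 + 1 = -10/3 + 1 = -7/3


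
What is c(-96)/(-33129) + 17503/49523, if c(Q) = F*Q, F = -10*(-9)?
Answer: 37323541/60764721 ≈ 0.61423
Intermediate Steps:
F = 90
c(Q) = 90*Q
c(-96)/(-33129) + 17503/49523 = (90*(-96))/(-33129) + 17503/49523 = -8640*(-1/33129) + 17503*(1/49523) = 320/1227 + 17503/49523 = 37323541/60764721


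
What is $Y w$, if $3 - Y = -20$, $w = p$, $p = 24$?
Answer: $552$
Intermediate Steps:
$w = 24$
$Y = 23$ ($Y = 3 - -20 = 3 + 20 = 23$)
$Y w = 23 \cdot 24 = 552$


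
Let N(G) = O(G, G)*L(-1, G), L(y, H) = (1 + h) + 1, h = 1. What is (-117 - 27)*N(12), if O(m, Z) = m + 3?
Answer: -6480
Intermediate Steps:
O(m, Z) = 3 + m
L(y, H) = 3 (L(y, H) = (1 + 1) + 1 = 2 + 1 = 3)
N(G) = 9 + 3*G (N(G) = (3 + G)*3 = 9 + 3*G)
(-117 - 27)*N(12) = (-117 - 27)*(9 + 3*12) = -144*(9 + 36) = -144*45 = -6480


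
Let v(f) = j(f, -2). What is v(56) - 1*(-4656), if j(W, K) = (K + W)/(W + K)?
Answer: 4657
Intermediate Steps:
j(W, K) = 1 (j(W, K) = (K + W)/(K + W) = 1)
v(f) = 1
v(56) - 1*(-4656) = 1 - 1*(-4656) = 1 + 4656 = 4657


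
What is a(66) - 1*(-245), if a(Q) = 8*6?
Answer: 293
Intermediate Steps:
a(Q) = 48
a(66) - 1*(-245) = 48 - 1*(-245) = 48 + 245 = 293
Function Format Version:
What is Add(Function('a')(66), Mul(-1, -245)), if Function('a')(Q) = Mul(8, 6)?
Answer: 293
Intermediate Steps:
Function('a')(Q) = 48
Add(Function('a')(66), Mul(-1, -245)) = Add(48, Mul(-1, -245)) = Add(48, 245) = 293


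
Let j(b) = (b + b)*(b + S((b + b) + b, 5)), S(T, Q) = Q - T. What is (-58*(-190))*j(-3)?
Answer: -727320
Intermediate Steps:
j(b) = 2*b*(5 - 2*b) (j(b) = (b + b)*(b + (5 - ((b + b) + b))) = (2*b)*(b + (5 - (2*b + b))) = (2*b)*(b + (5 - 3*b)) = (2*b)*(5 - 2*b) = 2*b*(5 - 2*b))
(-58*(-190))*j(-3) = (-58*(-190))*(2*(-3)*(5 - 2*(-3))) = 11020*(2*(-3)*(5 + 6)) = 11020*(2*(-3)*11) = 11020*(-66) = -727320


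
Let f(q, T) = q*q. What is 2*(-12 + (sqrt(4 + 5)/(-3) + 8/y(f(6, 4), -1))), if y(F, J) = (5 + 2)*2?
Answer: -174/7 ≈ -24.857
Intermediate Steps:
f(q, T) = q**2
y(F, J) = 14 (y(F, J) = 7*2 = 14)
2*(-12 + (sqrt(4 + 5)/(-3) + 8/y(f(6, 4), -1))) = 2*(-12 + (sqrt(4 + 5)/(-3) + 8/14)) = 2*(-12 + (sqrt(9)*(-1/3) + 8*(1/14))) = 2*(-12 + (3*(-1/3) + 4/7)) = 2*(-12 + (-1 + 4/7)) = 2*(-12 - 3/7) = 2*(-87/7) = -174/7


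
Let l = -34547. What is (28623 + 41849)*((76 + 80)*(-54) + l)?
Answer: -3028252312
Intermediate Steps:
(28623 + 41849)*((76 + 80)*(-54) + l) = (28623 + 41849)*((76 + 80)*(-54) - 34547) = 70472*(156*(-54) - 34547) = 70472*(-8424 - 34547) = 70472*(-42971) = -3028252312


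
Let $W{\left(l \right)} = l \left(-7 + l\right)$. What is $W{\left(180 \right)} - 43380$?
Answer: $-12240$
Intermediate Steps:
$W{\left(180 \right)} - 43380 = 180 \left(-7 + 180\right) - 43380 = 180 \cdot 173 - 43380 = 31140 - 43380 = -12240$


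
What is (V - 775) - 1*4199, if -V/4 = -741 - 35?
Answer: -1870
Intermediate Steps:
V = 3104 (V = -4*(-741 - 35) = -4*(-776) = 3104)
(V - 775) - 1*4199 = (3104 - 775) - 1*4199 = 2329 - 4199 = -1870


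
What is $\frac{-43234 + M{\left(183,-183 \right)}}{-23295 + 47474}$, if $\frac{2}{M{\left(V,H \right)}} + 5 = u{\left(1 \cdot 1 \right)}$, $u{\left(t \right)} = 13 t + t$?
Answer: $- \frac{389104}{217611} \approx -1.7881$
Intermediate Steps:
$u{\left(t \right)} = 14 t$
$M{\left(V,H \right)} = \frac{2}{9}$ ($M{\left(V,H \right)} = \frac{2}{-5 + 14 \cdot 1 \cdot 1} = \frac{2}{-5 + 14 \cdot 1} = \frac{2}{-5 + 14} = \frac{2}{9}$)
$\frac{-43234 + M{\left(183,-183 \right)}}{-23295 + 47474} = \frac{-43234 + \frac{2}{9}}{-23295 + 47474} = - \frac{389104}{9 \cdot 24179} = \left(- \frac{389104}{9}\right) \frac{1}{24179} = - \frac{389104}{217611}$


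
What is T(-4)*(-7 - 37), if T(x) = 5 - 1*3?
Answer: -88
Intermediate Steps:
T(x) = 2 (T(x) = 5 - 3 = 2)
T(-4)*(-7 - 37) = 2*(-7 - 37) = 2*(-44) = -88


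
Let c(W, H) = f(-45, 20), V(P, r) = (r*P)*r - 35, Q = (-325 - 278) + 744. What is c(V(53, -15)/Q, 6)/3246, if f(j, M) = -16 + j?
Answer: -61/3246 ≈ -0.018792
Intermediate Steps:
Q = 141 (Q = -603 + 744 = 141)
V(P, r) = -35 + P*r**2 (V(P, r) = (P*r)*r - 35 = P*r**2 - 35 = -35 + P*r**2)
c(W, H) = -61 (c(W, H) = -16 - 45 = -61)
c(V(53, -15)/Q, 6)/3246 = -61/3246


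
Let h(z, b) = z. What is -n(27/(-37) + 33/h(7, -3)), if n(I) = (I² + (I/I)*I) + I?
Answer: -1599600/67081 ≈ -23.846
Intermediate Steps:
n(I) = I² + 2*I (n(I) = (I² + 1*I) + I = (I² + I) + I = (I + I²) + I = I² + 2*I)
-n(27/(-37) + 33/h(7, -3)) = -(27/(-37) + 33/7)*(2 + (27/(-37) + 33/7)) = -(27*(-1/37) + 33*(⅐))*(2 + (27*(-1/37) + 33*(⅐))) = -(-27/37 + 33/7)*(2 + (-27/37 + 33/7)) = -1032*(2 + 1032/259)/259 = -1032*1550/(259*259) = -1*1599600/67081 = -1599600/67081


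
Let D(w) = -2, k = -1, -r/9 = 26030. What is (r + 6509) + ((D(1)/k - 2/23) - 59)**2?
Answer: -118761600/529 ≈ -2.2450e+5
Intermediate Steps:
r = -234270 (r = -9*26030 = -234270)
(r + 6509) + ((D(1)/k - 2/23) - 59)**2 = (-234270 + 6509) + ((-2/(-1) - 2/23) - 59)**2 = -227761 + ((-2*(-1) - 2*1/23) - 59)**2 = -227761 + ((2 - 2/23) - 59)**2 = -227761 + (44/23 - 59)**2 = -227761 + (-1313/23)**2 = -227761 + 1723969/529 = -118761600/529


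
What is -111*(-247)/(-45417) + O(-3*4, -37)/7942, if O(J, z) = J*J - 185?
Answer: -73202637/120233938 ≈ -0.60884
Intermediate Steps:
O(J, z) = -185 + J² (O(J, z) = J² - 185 = -185 + J²)
-111*(-247)/(-45417) + O(-3*4, -37)/7942 = -111*(-247)/(-45417) + (-185 + (-3*4)²)/7942 = 27417*(-1/45417) + (-185 + (-12)²)*(1/7942) = -9139/15139 + (-185 + 144)*(1/7942) = -9139/15139 - 41*1/7942 = -9139/15139 - 41/7942 = -73202637/120233938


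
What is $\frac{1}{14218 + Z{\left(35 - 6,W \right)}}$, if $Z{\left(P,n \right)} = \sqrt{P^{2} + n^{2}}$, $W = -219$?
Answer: $\frac{7109}{101051361} - \frac{\sqrt{48802}}{202102722} \approx 6.9257 \cdot 10^{-5}$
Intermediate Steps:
$\frac{1}{14218 + Z{\left(35 - 6,W \right)}} = \frac{1}{14218 + \sqrt{\left(35 - 6\right)^{2} + \left(-219\right)^{2}}} = \frac{1}{14218 + \sqrt{\left(35 - 6\right)^{2} + 47961}} = \frac{1}{14218 + \sqrt{29^{2} + 47961}} = \frac{1}{14218 + \sqrt{841 + 47961}} = \frac{1}{14218 + \sqrt{48802}}$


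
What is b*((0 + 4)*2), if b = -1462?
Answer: -11696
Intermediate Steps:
b*((0 + 4)*2) = -1462*(0 + 4)*2 = -5848*2 = -1462*8 = -11696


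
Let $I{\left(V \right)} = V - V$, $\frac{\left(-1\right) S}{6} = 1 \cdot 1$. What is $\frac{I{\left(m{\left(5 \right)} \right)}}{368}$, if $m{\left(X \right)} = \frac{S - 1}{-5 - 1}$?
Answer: $0$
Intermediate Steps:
$S = -6$ ($S = - 6 \cdot 1 \cdot 1 = \left(-6\right) 1 = -6$)
$m{\left(X \right)} = \frac{7}{6}$ ($m{\left(X \right)} = \frac{-6 - 1}{-5 - 1} = - \frac{7}{-6} = \left(-7\right) \left(- \frac{1}{6}\right) = \frac{7}{6}$)
$I{\left(V \right)} = 0$
$\frac{I{\left(m{\left(5 \right)} \right)}}{368} = \frac{0}{368} = 0 \cdot \frac{1}{368} = 0$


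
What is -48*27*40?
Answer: -51840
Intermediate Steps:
-48*27*40 = -1296*40 = -51840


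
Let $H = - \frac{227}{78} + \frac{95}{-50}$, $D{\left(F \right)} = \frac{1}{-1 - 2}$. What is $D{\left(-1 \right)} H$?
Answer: $\frac{938}{585} \approx 1.6034$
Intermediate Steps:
$D{\left(F \right)} = - \frac{1}{3}$ ($D{\left(F \right)} = \frac{1}{-3} = - \frac{1}{3}$)
$H = - \frac{938}{195}$ ($H = \left(-227\right) \frac{1}{78} + 95 \left(- \frac{1}{50}\right) = - \frac{227}{78} - \frac{19}{10} = - \frac{938}{195} \approx -4.8103$)
$D{\left(-1 \right)} H = \left(- \frac{1}{3}\right) \left(- \frac{938}{195}\right) = \frac{938}{585}$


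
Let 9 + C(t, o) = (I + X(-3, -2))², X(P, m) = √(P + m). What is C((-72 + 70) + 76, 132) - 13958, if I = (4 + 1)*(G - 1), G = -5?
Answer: -13967 + (30 - I*√5)² ≈ -13072.0 - 134.16*I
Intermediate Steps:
I = -30 (I = (4 + 1)*(-5 - 1) = 5*(-6) = -30)
C(t, o) = -9 + (-30 + I*√5)² (C(t, o) = -9 + (-30 + √(-3 - 2))² = -9 + (-30 + √(-5))² = -9 + (-30 + I*√5)²)
C((-72 + 70) + 76, 132) - 13958 = (886 - 60*I*√5) - 13958 = -13072 - 60*I*√5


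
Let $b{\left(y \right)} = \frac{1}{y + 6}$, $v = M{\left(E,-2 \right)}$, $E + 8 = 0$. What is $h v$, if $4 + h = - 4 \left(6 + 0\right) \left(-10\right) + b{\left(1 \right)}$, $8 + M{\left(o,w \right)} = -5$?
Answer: $- \frac{21489}{7} \approx -3069.9$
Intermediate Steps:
$E = -8$ ($E = -8 + 0 = -8$)
$M{\left(o,w \right)} = -13$ ($M{\left(o,w \right)} = -8 - 5 = -13$)
$v = -13$
$b{\left(y \right)} = \frac{1}{6 + y}$
$h = \frac{1653}{7}$ ($h = -4 + \left(- 4 \left(6 + 0\right) \left(-10\right) + \frac{1}{6 + 1}\right) = -4 + \left(\left(-4\right) 6 \left(-10\right) + \frac{1}{7}\right) = -4 + \left(\left(-24\right) \left(-10\right) + \frac{1}{7}\right) = -4 + \left(240 + \frac{1}{7}\right) = -4 + \frac{1681}{7} = \frac{1653}{7} \approx 236.14$)
$h v = \frac{1653}{7} \left(-13\right) = - \frac{21489}{7}$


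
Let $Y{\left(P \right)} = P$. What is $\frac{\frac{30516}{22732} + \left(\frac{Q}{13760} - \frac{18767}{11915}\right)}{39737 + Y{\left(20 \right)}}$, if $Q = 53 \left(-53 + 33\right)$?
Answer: $- \frac{14427074373}{1852139725403120} \approx -7.7894 \cdot 10^{-6}$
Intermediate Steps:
$Q = -1060$ ($Q = 53 \left(-20\right) = -1060$)
$\frac{\frac{30516}{22732} + \left(\frac{Q}{13760} - \frac{18767}{11915}\right)}{39737 + Y{\left(20 \right)}} = \frac{\frac{30516}{22732} - \left(\frac{53}{688} + \frac{18767}{11915}\right)}{39737 + 20} = \frac{30516 \cdot \frac{1}{22732} - \frac{13543191}{8197520}}{39757} = \left(\frac{7629}{5683} - \frac{13543191}{8197520}\right) \frac{1}{39757} = \left(- \frac{14427074373}{46586506160}\right) \frac{1}{39757} = - \frac{14427074373}{1852139725403120}$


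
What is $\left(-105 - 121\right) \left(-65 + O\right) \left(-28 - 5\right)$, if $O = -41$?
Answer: $-790548$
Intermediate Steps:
$\left(-105 - 121\right) \left(-65 + O\right) \left(-28 - 5\right) = \left(-105 - 121\right) \left(-65 - 41\right) \left(-28 - 5\right) = - 226 \left(\left(-106\right) \left(-33\right)\right) = \left(-226\right) 3498 = -790548$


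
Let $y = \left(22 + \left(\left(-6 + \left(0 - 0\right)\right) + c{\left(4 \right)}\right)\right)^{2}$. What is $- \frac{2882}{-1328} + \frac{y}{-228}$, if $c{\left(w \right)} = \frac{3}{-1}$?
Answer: $\frac{54083}{37848} \approx 1.429$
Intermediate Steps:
$c{\left(w \right)} = -3$ ($c{\left(w \right)} = 3 \left(-1\right) = -3$)
$y = 169$ ($y = \left(22 + \left(\left(-6 + \left(0 - 0\right)\right) - 3\right)\right)^{2} = \left(22 + \left(\left(-6 + \left(0 + 0\right)\right) - 3\right)\right)^{2} = \left(22 + \left(\left(-6 + 0\right) - 3\right)\right)^{2} = \left(22 - 9\right)^{2} = 13^{2} = 169$)
$- \frac{2882}{-1328} + \frac{y}{-228} = - \frac{2882}{-1328} + \frac{169}{-228} = \left(-2882\right) \left(- \frac{1}{1328}\right) + 169 \left(- \frac{1}{228}\right) = \frac{1441}{664} - \frac{169}{228} = \frac{54083}{37848}$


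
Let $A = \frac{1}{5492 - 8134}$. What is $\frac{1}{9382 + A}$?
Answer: $\frac{2642}{24787243} \approx 0.00010659$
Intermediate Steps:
$A = - \frac{1}{2642}$ ($A = \frac{1}{-2642} = - \frac{1}{2642} \approx -0.0003785$)
$\frac{1}{9382 + A} = \frac{1}{9382 - \frac{1}{2642}} = \frac{1}{\frac{24787243}{2642}} = \frac{2642}{24787243}$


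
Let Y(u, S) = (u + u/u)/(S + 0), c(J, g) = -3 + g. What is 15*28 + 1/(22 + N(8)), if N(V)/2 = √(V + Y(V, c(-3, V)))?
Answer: 467095/1112 - 7*√5/1112 ≈ 420.04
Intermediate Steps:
Y(u, S) = (1 + u)/S (Y(u, S) = (u + 1)/S = (1 + u)/S)
N(V) = 2*√(V + (1 + V)/(-3 + V))
15*28 + 1/(22 + N(8)) = 15*28 + 1/(22 + 2*√((1 + 8 + 8*(-3 + 8))/(-3 + 8))) = 420 + 1/(22 + 2*√((1 + 8 + 8*5)/5)) = 420 + 1/(22 + 2*√((1 + 8 + 40)/5)) = 420 + 1/(22 + 2*√((⅕)*49)) = 420 + 1/(22 + 2*√(49/5)) = 420 + 1/(22 + 2*(7*√5/5)) = 420 + 1/(22 + 14*√5/5)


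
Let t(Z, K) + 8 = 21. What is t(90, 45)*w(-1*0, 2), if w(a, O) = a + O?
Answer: 26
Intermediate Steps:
w(a, O) = O + a
t(Z, K) = 13 (t(Z, K) = -8 + 21 = 13)
t(90, 45)*w(-1*0, 2) = 13*(2 - 1*0) = 13*(2 + 0) = 13*2 = 26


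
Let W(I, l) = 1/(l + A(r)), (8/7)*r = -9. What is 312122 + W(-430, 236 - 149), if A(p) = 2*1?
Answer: 27778859/89 ≈ 3.1212e+5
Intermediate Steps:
r = -63/8 (r = (7/8)*(-9) = -63/8 ≈ -7.8750)
A(p) = 2
W(I, l) = 1/(2 + l) (W(I, l) = 1/(l + 2) = 1/(2 + l))
312122 + W(-430, 236 - 149) = 312122 + 1/(2 + (236 - 149)) = 312122 + 1/(2 + 87) = 312122 + 1/89 = 27778859/89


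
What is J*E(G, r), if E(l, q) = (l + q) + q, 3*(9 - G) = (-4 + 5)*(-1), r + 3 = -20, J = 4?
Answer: -440/3 ≈ -146.67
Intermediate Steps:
r = -23 (r = -3 - 20 = -23)
G = 28/3 (G = 9 - (-4 + 5)*(-1)/3 = 9 - (-1)/3 = 9 - ⅓*(-1) = 9 + ⅓ = 28/3 ≈ 9.3333)
E(l, q) = l + 2*q
J*E(G, r) = 4*(28/3 + 2*(-23)) = 4*(28/3 - 46) = 4*(-110/3) = -440/3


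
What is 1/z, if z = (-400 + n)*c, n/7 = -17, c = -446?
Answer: 1/231474 ≈ 4.3201e-6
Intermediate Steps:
n = -119 (n = 7*(-17) = -119)
z = 231474 (z = (-400 - 119)*(-446) = -519*(-446) = 231474)
1/z = 1/231474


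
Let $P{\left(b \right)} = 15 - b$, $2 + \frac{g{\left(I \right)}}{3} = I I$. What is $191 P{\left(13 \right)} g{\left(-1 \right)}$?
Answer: $-1146$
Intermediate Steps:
$g{\left(I \right)} = -6 + 3 I^{2}$ ($g{\left(I \right)} = -6 + 3 I I = -6 + 3 I^{2}$)
$191 P{\left(13 \right)} g{\left(-1 \right)} = 191 \left(15 - 13\right) \left(-6 + 3 \left(-1\right)^{2}\right) = 191 \left(15 - 13\right) \left(-6 + 3 \cdot 1\right) = 191 \cdot 2 \left(-6 + 3\right) = 382 \left(-3\right) = -1146$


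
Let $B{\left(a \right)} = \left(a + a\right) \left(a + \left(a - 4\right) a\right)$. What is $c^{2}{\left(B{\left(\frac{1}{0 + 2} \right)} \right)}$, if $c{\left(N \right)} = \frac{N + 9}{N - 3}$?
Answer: $\frac{961}{289} \approx 3.3253$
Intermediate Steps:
$B{\left(a \right)} = 2 a \left(a + a \left(-4 + a\right)\right)$ ($B{\left(a \right)} = 2 a \left(a + \left(-4 + a\right) a\right) = 2 a \left(a + a \left(-4 + a\right)\right)$)
$c{\left(N \right)} = \frac{9 + N}{-3 + N}$
$c^{2}{\left(B{\left(\frac{1}{0 + 2} \right)} \right)} = \left(\frac{9 + 2 \left(\frac{1}{0 + 2}\right)^{2} \left(-3 + \frac{1}{0 + 2}\right)}{-3 + 2 \left(\frac{1}{0 + 2}\right)^{2} \left(-3 + \frac{1}{0 + 2}\right)}\right)^{2} = \left(\frac{9 + 2 \left(\frac{1}{2}\right)^{2} \left(-3 + \frac{1}{2}\right)}{-3 + 2 \left(\frac{1}{2}\right)^{2} \left(-3 + \frac{1}{2}\right)}\right)^{2} = \left(\frac{9 + \frac{2 \left(-3 + \frac{1}{2}\right)}{4}}{-3 + \frac{2 \left(-3 + \frac{1}{2}\right)}{4}}\right)^{2} = \left(\frac{9 + 2 \cdot \frac{1}{4} \left(- \frac{5}{2}\right)}{-3 + 2 \cdot \frac{1}{4} \left(- \frac{5}{2}\right)}\right)^{2} = \left(\frac{9 - \frac{5}{4}}{-3 - \frac{5}{4}}\right)^{2} = \left(\frac{1}{- \frac{17}{4}} \cdot \frac{31}{4}\right)^{2} = \left(\left(- \frac{4}{17}\right) \frac{31}{4}\right)^{2} = \left(- \frac{31}{17}\right)^{2} = \frac{961}{289}$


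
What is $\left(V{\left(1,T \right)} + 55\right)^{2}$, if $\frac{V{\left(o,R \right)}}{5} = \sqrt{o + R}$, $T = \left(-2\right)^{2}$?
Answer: $3150 + 550 \sqrt{5} \approx 4379.8$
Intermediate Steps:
$T = 4$
$V{\left(o,R \right)} = 5 \sqrt{R + o}$ ($V{\left(o,R \right)} = 5 \sqrt{o + R} = 5 \sqrt{R + o}$)
$\left(V{\left(1,T \right)} + 55\right)^{2} = \left(5 \sqrt{4 + 1} + 55\right)^{2} = \left(5 \sqrt{5} + 55\right)^{2} = \left(55 + 5 \sqrt{5}\right)^{2}$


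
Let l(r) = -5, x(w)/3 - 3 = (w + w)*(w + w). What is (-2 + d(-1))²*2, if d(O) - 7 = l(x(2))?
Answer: 0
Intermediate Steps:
x(w) = 9 + 12*w² (x(w) = 9 + 3*((w + w)*(w + w)) = 9 + 3*((2*w)*(2*w)) = 9 + 3*(4*w²) = 9 + 12*w²)
d(O) = 2 (d(O) = 7 - 5 = 2)
(-2 + d(-1))²*2 = (-2 + 2)²*2 = 0²*2 = 0*2 = 0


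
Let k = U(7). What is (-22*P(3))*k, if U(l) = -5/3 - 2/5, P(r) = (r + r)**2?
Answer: 8184/5 ≈ 1636.8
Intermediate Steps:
P(r) = 4*r**2 (P(r) = (2*r)**2 = 4*r**2)
U(l) = -31/15 (U(l) = -5*1/3 - 2*1/5 = -5/3 - 2/5 = -31/15)
k = -31/15 ≈ -2.0667
(-22*P(3))*k = -88*3**2*(-31/15) = -88*9*(-31/15) = -22*36*(-31/15) = -792*(-31/15) = 8184/5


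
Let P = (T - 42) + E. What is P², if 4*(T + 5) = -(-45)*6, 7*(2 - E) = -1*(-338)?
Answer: 130321/196 ≈ 664.90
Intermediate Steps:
E = -324/7 (E = 2 - (-1)*(-338)/7 = 2 - ⅐*338 = 2 - 338/7 = -324/7 ≈ -46.286)
T = 125/2 (T = -5 + (-(-45)*6)/4 = -5 + (-15*(-18))/4 = -5 + (¼)*270 = -5 + 135/2 = 125/2 ≈ 62.500)
P = -361/14 (P = (125/2 - 42) - 324/7 = 41/2 - 324/7 = -361/14 ≈ -25.786)
P² = (-361/14)² = 130321/196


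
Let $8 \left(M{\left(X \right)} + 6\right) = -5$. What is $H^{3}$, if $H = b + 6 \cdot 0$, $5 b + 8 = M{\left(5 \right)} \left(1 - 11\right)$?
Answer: $\frac{12649337}{8000} \approx 1581.2$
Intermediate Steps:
$M{\left(X \right)} = - \frac{53}{8}$ ($M{\left(X \right)} = -6 + \frac{1}{8} \left(-5\right) = -6 - \frac{5}{8} = - \frac{53}{8}$)
$b = \frac{233}{20}$ ($b = - \frac{8}{5} + \frac{\left(- \frac{53}{8}\right) \left(1 - 11\right)}{5} = - \frac{8}{5} + \frac{\left(- \frac{53}{8}\right) \left(-10\right)}{5} = - \frac{8}{5} + \frac{1}{5} \cdot \frac{265}{4} = - \frac{8}{5} + \frac{53}{4} = \frac{233}{20} \approx 11.65$)
$H = \frac{233}{20}$ ($H = \frac{233}{20} + 6 \cdot 0 = \frac{233}{20} + 0 = \frac{233}{20} \approx 11.65$)
$H^{3} = \left(\frac{233}{20}\right)^{3} = \frac{12649337}{8000}$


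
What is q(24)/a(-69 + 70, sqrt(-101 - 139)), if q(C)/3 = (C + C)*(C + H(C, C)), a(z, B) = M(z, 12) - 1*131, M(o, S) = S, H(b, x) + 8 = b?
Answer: -5760/119 ≈ -48.403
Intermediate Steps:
H(b, x) = -8 + b
a(z, B) = -119 (a(z, B) = 12 - 1*131 = 12 - 131 = -119)
q(C) = 6*C*(-8 + 2*C) (q(C) = 3*((C + C)*(C + (-8 + C))) = 3*((2*C)*(-8 + 2*C)) = 3*(2*C*(-8 + 2*C)) = 6*C*(-8 + 2*C))
q(24)/a(-69 + 70, sqrt(-101 - 139)) = (12*24*(-4 + 24))/(-119) = (12*24*20)*(-1/119) = 5760*(-1/119) = -5760/119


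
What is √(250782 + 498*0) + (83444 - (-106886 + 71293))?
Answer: 119037 + 7*√5118 ≈ 1.1954e+5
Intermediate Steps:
√(250782 + 498*0) + (83444 - (-106886 + 71293)) = √(250782 + 0) + (83444 - 1*(-35593)) = √250782 + (83444 + 35593) = 7*√5118 + 119037 = 119037 + 7*√5118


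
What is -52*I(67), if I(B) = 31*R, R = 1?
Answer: -1612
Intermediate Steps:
I(B) = 31 (I(B) = 31*1 = 31)
-52*I(67) = -52*31 = -1612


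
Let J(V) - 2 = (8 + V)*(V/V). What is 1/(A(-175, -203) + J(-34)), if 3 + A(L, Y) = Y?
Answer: -1/230 ≈ -0.0043478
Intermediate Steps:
A(L, Y) = -3 + Y
J(V) = 10 + V (J(V) = 2 + (8 + V)*(V/V) = 2 + (8 + V)*1 = 2 + (8 + V) = 10 + V)
1/(A(-175, -203) + J(-34)) = 1/((-3 - 203) + (10 - 34)) = 1/(-206 - 24) = 1/(-230) = -1/230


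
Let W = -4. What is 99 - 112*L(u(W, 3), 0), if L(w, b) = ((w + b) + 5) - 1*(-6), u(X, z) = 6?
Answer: -1805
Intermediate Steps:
L(w, b) = 11 + b + w (L(w, b) = ((b + w) + 5) + 6 = (5 + b + w) + 6 = 11 + b + w)
99 - 112*L(u(W, 3), 0) = 99 - 112*(11 + 0 + 6) = 99 - 112*17 = 99 - 1904 = -1805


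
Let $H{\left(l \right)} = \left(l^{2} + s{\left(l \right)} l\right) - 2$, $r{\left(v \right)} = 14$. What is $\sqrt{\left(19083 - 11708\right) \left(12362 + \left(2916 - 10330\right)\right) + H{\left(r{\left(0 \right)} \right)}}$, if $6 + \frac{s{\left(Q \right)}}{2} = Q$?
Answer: $\sqrt{36491918} \approx 6040.9$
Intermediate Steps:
$s{\left(Q \right)} = -12 + 2 Q$
$H{\left(l \right)} = -2 + l^{2} + l \left(-12 + 2 l\right)$ ($H{\left(l \right)} = \left(l^{2} + \left(-12 + 2 l\right) l\right) - 2 = \left(l^{2} + l \left(-12 + 2 l\right)\right) - 2 = -2 + l^{2} + l \left(-12 + 2 l\right)$)
$\sqrt{\left(19083 - 11708\right) \left(12362 + \left(2916 - 10330\right)\right) + H{\left(r{\left(0 \right)} \right)}} = \sqrt{\left(19083 - 11708\right) \left(12362 + \left(2916 - 10330\right)\right) - \left(170 - 588\right)} = \sqrt{7375 \left(12362 + \left(2916 - 10330\right)\right) - -418} = \sqrt{7375 \left(12362 - 7414\right) - -418} = \sqrt{7375 \cdot 4948 + 418} = \sqrt{36491500 + 418} = \sqrt{36491918}$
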